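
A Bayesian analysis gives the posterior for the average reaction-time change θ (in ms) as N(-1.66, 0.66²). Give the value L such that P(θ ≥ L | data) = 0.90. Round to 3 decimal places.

-2.506

Need L with P(θ ≥ L) = 0.90: L = -1.66 − z_{0.1}·0.66.
z = 1.282; L = -1.66 − 1.282 × 0.66 = -2.506.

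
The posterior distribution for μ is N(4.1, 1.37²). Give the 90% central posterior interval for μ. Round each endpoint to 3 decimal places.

[1.847, 6.353]

The posterior is symmetric, so the 90% equal-tailed interval is μ = 4.1 ± z·1.37 with z = 1.645.
Half-width: 1.645 × 1.37 = 2.253.
4.1 − 2.253 = 1.847; 4.1 + 2.253 = 6.353.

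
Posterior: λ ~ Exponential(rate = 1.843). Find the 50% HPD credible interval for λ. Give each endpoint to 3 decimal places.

The exponential density is strictly decreasing on [0, ∞), so the HPD interval is anchored at 0: [0, q] with P(λ ≤ q) = 0.50.
q = −ln(1 − 0.50) / 1.843 = 0.6931 / 1.843 = 0.376.

[0.000, 0.376]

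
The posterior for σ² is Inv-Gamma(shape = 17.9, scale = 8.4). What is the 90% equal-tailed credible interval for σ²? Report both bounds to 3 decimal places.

Inverse-Gamma(17.9, 8.4) quantiles: F⁻¹(0.05) and F⁻¹(0.95).
Equivalently, 1/σ² ~ Gamma(17.9, rate = 8.4); invert its 0.95 and 0.05 quantiles.
Posterior mean ≈ 0.497, SD ≈ 0.125; a Normal approximation gives roughly [0.292, 0.702].
Exact: lower = 0.331; upper = 0.727.

[0.331, 0.727]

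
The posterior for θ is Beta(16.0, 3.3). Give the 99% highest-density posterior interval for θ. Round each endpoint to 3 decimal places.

The posterior is unimodal and skewed, so the HPD interval has equal density at both endpoints and is the shortest 99% interval.
Solving f(0.589) = f(0.986) with F(0.986) − F(0.589) = 0.99 gives [0.589, 0.986].
For comparison, the equal-tailed interval is [0.563, 0.975]; the HPD is narrower and shifted toward the mode.

[0.589, 0.986]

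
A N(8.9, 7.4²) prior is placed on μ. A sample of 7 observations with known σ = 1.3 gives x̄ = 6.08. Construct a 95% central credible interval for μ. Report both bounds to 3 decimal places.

Posterior precision = 1/7.4² + 7/1.3² = 0.0183 + 4.1420 = 4.1603, so posterior SD = 0.4903.
Posterior mean = (8.9/7.4² + 7·6.08/1.3²) / 4.1603 = 6.0924.
Interval: 6.0924 ± 1.960 × 0.4903 → [5.131, 7.053].

[5.131, 7.053]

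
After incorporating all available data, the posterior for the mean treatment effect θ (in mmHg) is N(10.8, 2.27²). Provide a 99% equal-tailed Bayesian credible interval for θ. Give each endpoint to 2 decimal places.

[4.95, 16.65]

The posterior is symmetric, so the 99% equal-tailed interval is θ = 10.8 ± z·2.27 with z = 2.576.
Half-width: 2.576 × 2.27 = 5.85.
10.8 − 5.85 = 4.95; 10.8 + 5.85 = 16.65.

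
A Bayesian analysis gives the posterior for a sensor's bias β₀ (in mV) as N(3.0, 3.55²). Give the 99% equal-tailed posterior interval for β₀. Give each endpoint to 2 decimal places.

[-6.14, 12.14]

The posterior is symmetric, so the 99% equal-tailed interval is β₀ = 3.0 ± z·3.55 with z = 2.576.
Half-width: 2.576 × 3.55 = 9.14.
3.0 − 9.14 = -6.14; 3.0 + 9.14 = 12.14.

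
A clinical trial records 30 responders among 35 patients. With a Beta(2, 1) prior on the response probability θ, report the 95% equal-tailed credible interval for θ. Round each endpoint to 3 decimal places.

[0.712, 0.938]

Posterior: Beta(2+30, 1+5) = Beta(32, 6).
Equal-tailed 95% interval: the 0.025 and 0.975 quantiles of Beta(32, 6).
Posterior mean ≈ 0.842, SD ≈ 0.058; a Normal approximation gives roughly [0.728, 0.957].
Exact: F⁻¹(0.025) = 0.712; F⁻¹(0.975) = 0.938.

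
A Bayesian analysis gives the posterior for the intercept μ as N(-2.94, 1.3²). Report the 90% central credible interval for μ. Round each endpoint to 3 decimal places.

[-5.078, -0.802]

The posterior is symmetric, so the 90% equal-tailed interval is μ = -2.94 ± z·1.3 with z = 1.645.
Half-width: 1.645 × 1.3 = 2.138.
-2.94 − 2.138 = -5.078; -2.94 + 2.138 = -0.802.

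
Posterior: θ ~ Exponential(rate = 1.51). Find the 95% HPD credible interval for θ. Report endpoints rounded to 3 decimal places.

The exponential density is strictly decreasing on [0, ∞), so the HPD interval is anchored at 0: [0, q] with P(θ ≤ q) = 0.95.
q = −ln(1 − 0.95) / 1.51 = 2.9957 / 1.51 = 1.984.

[0.000, 1.984]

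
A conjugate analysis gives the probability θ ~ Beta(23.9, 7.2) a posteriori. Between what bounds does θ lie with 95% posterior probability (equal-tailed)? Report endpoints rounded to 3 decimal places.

[0.608, 0.896]

Posterior: Beta(23.9, 7.2).
Equal-tailed 95% interval: the 0.025 and 0.975 quantiles of Beta(23.9, 7.2).
Posterior mean ≈ 0.768, SD ≈ 0.074; a Normal approximation gives roughly [0.623, 0.914].
Exact: F⁻¹(0.025) = 0.608; F⁻¹(0.975) = 0.896.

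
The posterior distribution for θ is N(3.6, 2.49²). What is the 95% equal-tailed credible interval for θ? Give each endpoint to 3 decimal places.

[-1.280, 8.480]

The posterior is symmetric, so the 95% equal-tailed interval is θ = 3.6 ± z·2.49 with z = 1.960.
Half-width: 1.960 × 2.49 = 4.880.
3.6 − 4.880 = -1.280; 3.6 + 4.880 = 8.480.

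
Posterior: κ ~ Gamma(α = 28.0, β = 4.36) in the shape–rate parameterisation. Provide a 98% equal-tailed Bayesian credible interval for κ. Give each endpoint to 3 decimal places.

Posterior: Gamma(shape 28.0, rate 4.36).
Equal-tailed 98% interval: Gamma(28.0, 4.36) quantiles at 0.01 and 0.99.
Posterior mean ≈ 6.422, SD ≈ 1.214; a Normal approximation gives roughly [3.599, 9.245].
Exact: lower = 3.939; upper = 9.577.

[3.939, 9.577]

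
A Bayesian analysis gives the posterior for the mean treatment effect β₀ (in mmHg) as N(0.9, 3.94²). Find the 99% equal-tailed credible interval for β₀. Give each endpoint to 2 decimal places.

[-9.25, 11.05]

The posterior is symmetric, so the 99% equal-tailed interval is β₀ = 0.9 ± z·3.94 with z = 2.576.
Half-width: 2.576 × 3.94 = 10.15.
0.9 − 10.15 = -9.25; 0.9 + 10.15 = 11.05.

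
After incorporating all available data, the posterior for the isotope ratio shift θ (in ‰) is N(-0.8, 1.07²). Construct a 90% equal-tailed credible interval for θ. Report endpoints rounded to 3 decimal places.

[-2.560, 0.960]

The posterior is symmetric, so the 90% equal-tailed interval is θ = -0.8 ± z·1.07 with z = 1.645.
Half-width: 1.645 × 1.07 = 1.760.
-0.8 − 1.760 = -2.560; -0.8 + 1.760 = 0.960.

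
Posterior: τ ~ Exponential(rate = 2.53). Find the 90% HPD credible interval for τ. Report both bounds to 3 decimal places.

The exponential density is strictly decreasing on [0, ∞), so the HPD interval is anchored at 0: [0, q] with P(τ ≤ q) = 0.90.
q = −ln(1 − 0.90) / 2.53 = 2.3026 / 2.53 = 0.910.

[0.000, 0.910]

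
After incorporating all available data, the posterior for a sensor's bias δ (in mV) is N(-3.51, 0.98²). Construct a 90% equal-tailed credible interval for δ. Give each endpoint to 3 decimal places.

[-5.122, -1.898]

The posterior is symmetric, so the 90% equal-tailed interval is δ = -3.51 ± z·0.98 with z = 1.645.
Half-width: 1.645 × 0.98 = 1.612.
-3.51 − 1.612 = -5.122; -3.51 + 1.612 = -1.898.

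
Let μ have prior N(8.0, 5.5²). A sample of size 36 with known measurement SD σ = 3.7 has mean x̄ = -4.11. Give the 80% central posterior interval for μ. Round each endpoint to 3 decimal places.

[-4.745, -3.174]

Posterior precision = 1/5.5² + 36/3.7² = 0.0331 + 2.6297 = 2.6627, so posterior SD = 0.6128.
Posterior mean = (8.0/5.5² + 36·-4.11/3.7²) / 2.6627 = -3.9597.
Interval: -3.9597 ± 1.282 × 0.6128 → [-4.745, -3.174].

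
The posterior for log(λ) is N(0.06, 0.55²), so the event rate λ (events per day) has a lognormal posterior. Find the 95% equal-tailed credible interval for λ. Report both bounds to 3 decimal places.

On the log scale the 95% interval is 0.06 ± 1.960 × 0.55 = [-1.0180, 1.1380].
Exponentiate: [e^-1.0180, e^1.1380] = [0.361, 3.120].

[0.361, 3.120]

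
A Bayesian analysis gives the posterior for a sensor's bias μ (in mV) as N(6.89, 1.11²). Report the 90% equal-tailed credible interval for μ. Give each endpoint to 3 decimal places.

[5.064, 8.716]

The posterior is symmetric, so the 90% equal-tailed interval is μ = 6.89 ± z·1.11 with z = 1.645.
Half-width: 1.645 × 1.11 = 1.826.
6.89 − 1.826 = 5.064; 6.89 + 1.826 = 8.716.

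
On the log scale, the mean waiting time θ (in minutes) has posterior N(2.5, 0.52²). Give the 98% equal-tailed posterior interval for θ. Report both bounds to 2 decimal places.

[3.63, 40.84]

On the log scale the 98% interval is 2.5 ± 2.326 × 0.52 = [1.2903, 3.7097].
Exponentiate: [e^1.2903, e^3.7097] = [3.63, 40.84].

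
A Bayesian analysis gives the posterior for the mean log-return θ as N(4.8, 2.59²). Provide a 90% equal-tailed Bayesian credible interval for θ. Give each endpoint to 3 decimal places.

[0.540, 9.060]

The posterior is symmetric, so the 90% equal-tailed interval is θ = 4.8 ± z·2.59 with z = 1.645.
Half-width: 1.645 × 2.59 = 4.260.
4.8 − 4.260 = 0.540; 4.8 + 4.260 = 9.060.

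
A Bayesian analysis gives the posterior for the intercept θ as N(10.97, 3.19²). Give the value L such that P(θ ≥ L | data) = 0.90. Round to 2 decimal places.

Need L with P(θ ≥ L) = 0.90: L = 10.97 − z_{0.1}·3.19.
z = 1.282; L = 10.97 − 1.282 × 3.19 = 6.88.

6.88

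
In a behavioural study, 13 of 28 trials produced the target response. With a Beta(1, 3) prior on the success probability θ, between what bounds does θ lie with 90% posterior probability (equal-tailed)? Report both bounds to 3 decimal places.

Posterior: Beta(1+13, 3+15) = Beta(14, 18).
Equal-tailed 90% interval: the 0.05 and 0.95 quantiles of Beta(14, 18).
Posterior mean ≈ 0.438, SD ≈ 0.086; a Normal approximation gives roughly [0.295, 0.580].
Exact: F⁻¹(0.05) = 0.297; F⁻¹(0.95) = 0.582.

[0.297, 0.582]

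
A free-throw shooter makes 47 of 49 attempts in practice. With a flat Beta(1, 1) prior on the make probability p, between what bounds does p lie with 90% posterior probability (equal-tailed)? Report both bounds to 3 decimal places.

[0.879, 0.983]

Posterior: Beta(1+47, 1+2) = Beta(48, 3).
Equal-tailed 90% interval: the 0.05 and 0.95 quantiles of Beta(48, 3).
Posterior mean ≈ 0.941, SD ≈ 0.033; a Normal approximation gives roughly [0.888, 0.995].
Exact: F⁻¹(0.05) = 0.879; F⁻¹(0.95) = 0.983.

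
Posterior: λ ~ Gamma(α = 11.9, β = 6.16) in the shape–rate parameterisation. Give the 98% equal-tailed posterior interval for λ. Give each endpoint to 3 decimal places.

Posterior: Gamma(shape 11.9, rate 6.16).
Equal-tailed 98% interval: Gamma(11.9, 6.16) quantiles at 0.01 and 0.99.
Posterior mean ≈ 1.932, SD ≈ 0.560; a Normal approximation gives roughly [0.629, 3.235].
Exact: lower = 0.870; upper = 3.467.

[0.870, 3.467]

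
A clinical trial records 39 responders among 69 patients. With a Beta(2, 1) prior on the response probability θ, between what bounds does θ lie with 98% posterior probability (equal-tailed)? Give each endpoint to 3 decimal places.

[0.433, 0.700]

Posterior: Beta(2+39, 1+30) = Beta(41, 31).
Equal-tailed 98% interval: the 0.01 and 0.99 quantiles of Beta(41, 31).
Posterior mean ≈ 0.569, SD ≈ 0.058; a Normal approximation gives roughly [0.435, 0.704].
Exact: F⁻¹(0.01) = 0.433; F⁻¹(0.99) = 0.700.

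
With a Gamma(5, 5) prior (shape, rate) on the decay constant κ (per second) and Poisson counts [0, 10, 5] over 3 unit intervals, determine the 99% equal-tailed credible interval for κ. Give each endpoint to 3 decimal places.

[1.294, 4.173]

Posterior: Gamma(5+15, 5+3) = Gamma(20, 8) (shape, rate).
Equal-tailed 99% interval: Gamma(20, 8) quantiles at 0.005 and 0.995.
Posterior mean ≈ 2.500, SD ≈ 0.559; a Normal approximation gives roughly [1.060, 3.940].
Exact: lower = 1.294; upper = 4.173.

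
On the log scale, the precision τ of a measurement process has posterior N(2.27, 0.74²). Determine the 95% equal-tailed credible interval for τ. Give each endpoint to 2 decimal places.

[2.27, 41.28]

On the log scale the 95% interval is 2.27 ± 1.960 × 0.74 = [0.8196, 3.7204].
Exponentiate: [e^0.8196, e^3.7204] = [2.27, 41.28].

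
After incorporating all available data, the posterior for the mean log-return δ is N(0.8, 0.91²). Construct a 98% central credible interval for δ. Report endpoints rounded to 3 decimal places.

[-1.317, 2.917]

The posterior is symmetric, so the 98% equal-tailed interval is δ = 0.8 ± z·0.91 with z = 2.326.
Half-width: 2.326 × 0.91 = 2.117.
0.8 − 2.117 = -1.317; 0.8 + 2.117 = 2.917.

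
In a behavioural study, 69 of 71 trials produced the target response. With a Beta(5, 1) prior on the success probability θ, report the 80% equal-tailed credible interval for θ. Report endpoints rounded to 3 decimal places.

Posterior: Beta(5+69, 1+2) = Beta(74, 3).
Equal-tailed 80% interval: the 0.1 and 0.9 quantiles of Beta(74, 3).
Posterior mean ≈ 0.961, SD ≈ 0.022; a Normal approximation gives roughly [0.933, 0.989].
Exact: F⁻¹(0.1) = 0.931; F⁻¹(0.9) = 0.985.

[0.931, 0.985]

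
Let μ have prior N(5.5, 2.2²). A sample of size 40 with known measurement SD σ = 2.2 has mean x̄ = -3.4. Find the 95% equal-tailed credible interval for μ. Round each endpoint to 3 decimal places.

Posterior precision = 1/2.2² + 40/2.2² = 0.2066 + 8.2645 = 8.4711, so posterior SD = 0.3436.
Posterior mean = (5.5/2.2² + 40·-3.4/2.2²) / 8.4711 = -3.1829.
Interval: -3.1829 ± 1.960 × 0.3436 → [-3.856, -2.510].

[-3.856, -2.510]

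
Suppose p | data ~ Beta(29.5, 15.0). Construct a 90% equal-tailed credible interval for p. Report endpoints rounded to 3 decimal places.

[0.543, 0.774]

Posterior: Beta(29.5, 15.0).
Equal-tailed 90% interval: the 0.05 and 0.95 quantiles of Beta(29.5, 15.0).
Posterior mean ≈ 0.663, SD ≈ 0.070; a Normal approximation gives roughly [0.548, 0.778].
Exact: F⁻¹(0.05) = 0.543; F⁻¹(0.95) = 0.774.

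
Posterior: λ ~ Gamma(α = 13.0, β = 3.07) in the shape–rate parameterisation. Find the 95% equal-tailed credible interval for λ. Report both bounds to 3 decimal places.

Posterior: Gamma(shape 13.0, rate 3.07).
Equal-tailed 95% interval: Gamma(13.0, 3.07) quantiles at 0.025 and 0.975.
Posterior mean ≈ 4.235, SD ≈ 1.174; a Normal approximation gives roughly [1.933, 6.536].
Exact: lower = 2.255; upper = 6.828.

[2.255, 6.828]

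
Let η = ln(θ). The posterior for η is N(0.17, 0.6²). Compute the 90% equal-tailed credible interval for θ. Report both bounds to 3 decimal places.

[0.442, 3.180]

On the log scale the 90% interval is 0.17 ± 1.645 × 0.6 = [-0.8169, 1.1569].
Exponentiate: [e^-0.8169, e^1.1569] = [0.442, 3.180].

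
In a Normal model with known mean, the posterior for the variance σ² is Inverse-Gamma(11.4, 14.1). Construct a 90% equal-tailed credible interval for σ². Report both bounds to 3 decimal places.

Inverse-Gamma(11.4, 14.1) quantiles: F⁻¹(0.05) and F⁻¹(0.95).
Equivalently, 1/σ² ~ Gamma(11.4, rate = 14.1); invert its 0.95 and 0.05 quantiles.
Posterior mean ≈ 1.356, SD ≈ 0.442; a Normal approximation gives roughly [0.628, 2.083].
Exact: lower = 0.807; upper = 2.179.

[0.807, 2.179]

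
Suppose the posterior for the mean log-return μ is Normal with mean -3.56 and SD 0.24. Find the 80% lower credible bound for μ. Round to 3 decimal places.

Need L with P(μ ≥ L) = 0.80: L = -3.56 − z_{0.2}·0.24.
z = 0.842; L = -3.56 − 0.842 × 0.24 = -3.762.

-3.762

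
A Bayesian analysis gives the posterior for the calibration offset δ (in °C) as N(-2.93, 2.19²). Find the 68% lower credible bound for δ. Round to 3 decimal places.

-3.954

Need L with P(δ ≥ L) = 0.68: L = -2.93 − z_{0.32}·2.19.
z = 0.468; L = -2.93 − 0.468 × 2.19 = -3.954.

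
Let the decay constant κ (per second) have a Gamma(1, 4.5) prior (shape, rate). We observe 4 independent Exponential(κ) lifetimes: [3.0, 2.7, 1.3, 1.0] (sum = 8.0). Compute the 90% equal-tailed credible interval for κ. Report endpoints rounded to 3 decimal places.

[0.158, 0.732]

Posterior: Gamma(1+4, 4.5+8.0) = Gamma(5, 12.5) (shape, rate).
Equal-tailed 90% interval: Gamma(5, 12.5) quantiles at 0.05 and 0.95.
Posterior mean ≈ 0.400, SD ≈ 0.179; a Normal approximation gives roughly [0.106, 0.694].
Exact: lower = 0.158; upper = 0.732.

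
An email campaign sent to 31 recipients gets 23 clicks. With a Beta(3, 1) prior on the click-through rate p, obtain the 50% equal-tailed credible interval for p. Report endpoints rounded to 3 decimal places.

Posterior: Beta(3+23, 1+8) = Beta(26, 9).
Equal-tailed 50% interval: the 0.25 and 0.75 quantiles of Beta(26, 9).
Posterior mean ≈ 0.743, SD ≈ 0.073; a Normal approximation gives roughly [0.694, 0.792].
Exact: F⁻¹(0.25) = 0.696; F⁻¹(0.75) = 0.795.

[0.696, 0.795]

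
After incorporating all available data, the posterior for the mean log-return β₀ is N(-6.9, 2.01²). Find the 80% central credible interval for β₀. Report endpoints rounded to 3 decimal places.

[-9.476, -4.324]

The posterior is symmetric, so the 80% equal-tailed interval is β₀ = -6.9 ± z·2.01 with z = 1.282.
Half-width: 1.282 × 2.01 = 2.576.
-6.9 − 2.576 = -9.476; -6.9 + 2.576 = -4.324.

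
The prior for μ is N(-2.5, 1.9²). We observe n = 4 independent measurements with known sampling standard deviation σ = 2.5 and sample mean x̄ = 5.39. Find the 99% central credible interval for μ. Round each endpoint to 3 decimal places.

Posterior precision = 1/1.9² + 4/2.5² = 0.2770 + 0.6400 = 0.9170, so posterior SD = 1.0443.
Posterior mean = (-2.5/1.9² + 4·5.39/2.5²) / 0.9170 = 3.0066.
Interval: 3.0066 ± 2.576 × 1.0443 → [0.317, 5.696].

[0.317, 5.696]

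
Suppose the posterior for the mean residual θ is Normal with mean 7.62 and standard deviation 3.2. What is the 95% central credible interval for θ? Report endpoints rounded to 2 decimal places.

[1.35, 13.89]

The posterior is symmetric, so the 95% equal-tailed interval is θ = 7.62 ± z·3.2 with z = 1.960.
Half-width: 1.960 × 3.2 = 6.27.
7.62 − 6.27 = 1.35; 7.62 + 6.27 = 13.89.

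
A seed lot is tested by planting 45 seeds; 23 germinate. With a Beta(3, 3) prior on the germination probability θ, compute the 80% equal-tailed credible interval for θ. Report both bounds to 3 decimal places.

[0.420, 0.599]

Posterior: Beta(3+23, 3+22) = Beta(26, 25).
Equal-tailed 80% interval: the 0.1 and 0.9 quantiles of Beta(26, 25).
Posterior mean ≈ 0.510, SD ≈ 0.069; a Normal approximation gives roughly [0.421, 0.599].
Exact: F⁻¹(0.1) = 0.420; F⁻¹(0.9) = 0.599.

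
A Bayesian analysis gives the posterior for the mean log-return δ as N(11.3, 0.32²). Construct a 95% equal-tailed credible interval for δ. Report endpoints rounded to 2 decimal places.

[10.67, 11.93]

The posterior is symmetric, so the 95% equal-tailed interval is δ = 11.3 ± z·0.32 with z = 1.960.
Half-width: 1.960 × 0.32 = 0.63.
11.3 − 0.63 = 10.67; 11.3 + 0.63 = 11.93.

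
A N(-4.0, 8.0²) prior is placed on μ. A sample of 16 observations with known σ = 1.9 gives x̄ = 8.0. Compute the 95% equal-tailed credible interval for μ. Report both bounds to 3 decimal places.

Posterior precision = 1/8.0² + 16/1.9² = 0.0156 + 4.4321 = 4.4478, so posterior SD = 0.4742.
Posterior mean = (-4.0/8.0² + 16·8.0/1.9²) / 4.4478 = 7.9578.
Interval: 7.9578 ± 1.960 × 0.4742 → [7.028, 8.887].

[7.028, 8.887]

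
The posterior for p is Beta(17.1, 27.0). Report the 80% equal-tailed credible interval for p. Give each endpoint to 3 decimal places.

[0.295, 0.482]

Posterior: Beta(17.1, 27.0).
Equal-tailed 80% interval: the 0.1 and 0.9 quantiles of Beta(17.1, 27.0).
Posterior mean ≈ 0.388, SD ≈ 0.073; a Normal approximation gives roughly [0.295, 0.481].
Exact: F⁻¹(0.1) = 0.295; F⁻¹(0.9) = 0.482.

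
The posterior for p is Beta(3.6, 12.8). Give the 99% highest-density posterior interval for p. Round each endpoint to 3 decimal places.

The posterior is unimodal and skewed, so the HPD interval has equal density at both endpoints and is the shortest 99% interval.
Solving f(0.025) = f(0.496) with F(0.496) − F(0.025) = 0.99 gives [0.025, 0.496].
For comparison, the equal-tailed interval is [0.037, 0.521]; the HPD is narrower and shifted toward the mode.

[0.025, 0.496]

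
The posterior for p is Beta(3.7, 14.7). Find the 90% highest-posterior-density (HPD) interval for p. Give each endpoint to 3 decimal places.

[0.055, 0.341]

The posterior is unimodal and skewed, so the HPD interval has equal density at both endpoints and is the shortest 90% interval.
Solving f(0.055) = f(0.341) with F(0.341) − F(0.055) = 0.90 gives [0.055, 0.341].
For comparison, the equal-tailed interval is [0.072, 0.368]; the HPD is narrower and shifted toward the mode.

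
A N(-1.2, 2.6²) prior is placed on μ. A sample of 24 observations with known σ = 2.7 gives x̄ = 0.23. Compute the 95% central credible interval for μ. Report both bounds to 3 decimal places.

[-0.888, 1.225]

Posterior precision = 1/2.6² + 24/2.7² = 0.1479 + 3.2922 = 3.4401, so posterior SD = 0.5392.
Posterior mean = (-1.2/2.6² + 24·0.23/2.7²) / 3.4401 = 0.1685.
Interval: 0.1685 ± 1.960 × 0.5392 → [-0.888, 1.225].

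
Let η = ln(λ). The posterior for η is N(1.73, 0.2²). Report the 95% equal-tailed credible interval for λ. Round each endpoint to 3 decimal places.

[3.811, 8.348]

On the log scale the 95% interval is 1.73 ± 1.960 × 0.2 = [1.3380, 2.1220].
Exponentiate: [e^1.3380, e^2.1220] = [3.811, 8.348].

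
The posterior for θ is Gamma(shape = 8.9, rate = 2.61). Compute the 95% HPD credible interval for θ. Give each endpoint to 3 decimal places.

The posterior is unimodal and skewed, so the HPD interval has equal density at both endpoints and is the shortest 95% interval.
Solving f(1.363) = f(5.687) with F(5.687) − F(1.363) = 0.95 gives [1.363, 5.687].
For comparison, the equal-tailed interval is [1.551, 5.989]; the HPD is narrower and shifted toward the mode.

[1.363, 5.687]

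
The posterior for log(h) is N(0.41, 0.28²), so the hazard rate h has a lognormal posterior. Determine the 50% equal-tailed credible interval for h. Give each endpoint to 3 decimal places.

On the log scale the 50% interval is 0.41 ± 0.674 × 0.28 = [0.2211, 0.5989].
Exponentiate: [e^0.2211, e^0.5989] = [1.248, 1.820].

[1.248, 1.820]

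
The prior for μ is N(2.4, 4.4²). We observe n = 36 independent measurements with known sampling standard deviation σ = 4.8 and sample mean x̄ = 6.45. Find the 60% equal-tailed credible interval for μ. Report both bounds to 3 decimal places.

[5.658, 6.983]

Posterior precision = 1/4.4² + 36/4.8² = 0.0517 + 1.5625 = 1.6142, so posterior SD = 0.7871.
Posterior mean = (2.4/4.4² + 36·6.45/4.8²) / 1.6142 = 6.3204.
Interval: 6.3204 ± 0.842 × 0.7871 → [5.658, 6.983].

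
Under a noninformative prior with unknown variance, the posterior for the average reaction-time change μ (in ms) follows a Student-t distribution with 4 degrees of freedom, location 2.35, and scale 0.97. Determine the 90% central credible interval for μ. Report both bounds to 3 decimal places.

The t_4 distribution is symmetric; the 90% interval is 2.35 ± t·0.97 with t_{0.95,4} = 2.132.
Half-width: 2.132 × 0.97 = 2.068.
2.35 − 2.068 = 0.282; 2.35 + 2.068 = 4.418.

[0.282, 4.418]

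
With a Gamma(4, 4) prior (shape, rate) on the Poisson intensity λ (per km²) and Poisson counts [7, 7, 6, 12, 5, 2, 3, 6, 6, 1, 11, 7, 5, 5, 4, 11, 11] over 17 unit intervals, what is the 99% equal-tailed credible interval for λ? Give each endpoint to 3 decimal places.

Posterior: Gamma(4+109, 4+17) = Gamma(113, 21) (shape, rate).
Equal-tailed 99% interval: Gamma(113, 21) quantiles at 0.005 and 0.995.
Posterior mean ≈ 5.381, SD ≈ 0.506; a Normal approximation gives roughly [4.077, 6.685].
Exact: lower = 4.167; upper = 6.774.

[4.167, 6.774]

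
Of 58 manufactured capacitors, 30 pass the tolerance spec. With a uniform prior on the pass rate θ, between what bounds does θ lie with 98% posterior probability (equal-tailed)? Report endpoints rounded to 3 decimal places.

Posterior: Beta(1+30, 1+28) = Beta(31, 29).
Equal-tailed 98% interval: the 0.01 and 0.99 quantiles of Beta(31, 29).
Posterior mean ≈ 0.517, SD ≈ 0.064; a Normal approximation gives roughly [0.368, 0.666].
Exact: F⁻¹(0.01) = 0.369; F⁻¹(0.99) = 0.663.

[0.369, 0.663]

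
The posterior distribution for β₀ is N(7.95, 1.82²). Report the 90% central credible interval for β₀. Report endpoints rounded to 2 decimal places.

[4.96, 10.94]

The posterior is symmetric, so the 90% equal-tailed interval is β₀ = 7.95 ± z·1.82 with z = 1.645.
Half-width: 1.645 × 1.82 = 2.99.
7.95 − 2.99 = 4.96; 7.95 + 2.99 = 10.94.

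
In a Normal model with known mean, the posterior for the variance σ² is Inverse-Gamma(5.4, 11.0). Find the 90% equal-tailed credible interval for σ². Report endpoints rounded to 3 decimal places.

Inverse-Gamma(5.4, 11.0) quantiles: F⁻¹(0.05) and F⁻¹(0.95).
Equivalently, 1/σ² ~ Gamma(5.4, rate = 11.0); invert its 0.95 and 0.05 quantiles.
Posterior mean ≈ 2.500, SD ≈ 1.356; a Normal approximation gives roughly [0.270, 4.730].
Exact: lower = 1.134; upper = 4.948.

[1.134, 4.948]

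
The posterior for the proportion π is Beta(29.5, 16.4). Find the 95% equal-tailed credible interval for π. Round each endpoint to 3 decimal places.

[0.500, 0.773]

Posterior: Beta(29.5, 16.4).
Equal-tailed 95% interval: the 0.025 and 0.975 quantiles of Beta(29.5, 16.4).
Posterior mean ≈ 0.643, SD ≈ 0.070; a Normal approximation gives roughly [0.506, 0.780].
Exact: F⁻¹(0.025) = 0.500; F⁻¹(0.975) = 0.773.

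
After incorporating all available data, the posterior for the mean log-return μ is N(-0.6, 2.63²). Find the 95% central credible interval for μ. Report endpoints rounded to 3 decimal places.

The posterior is symmetric, so the 95% equal-tailed interval is μ = -0.6 ± z·2.63 with z = 1.960.
Half-width: 1.960 × 2.63 = 5.155.
-0.6 − 5.155 = -5.755; -0.6 + 5.155 = 4.555.

[-5.755, 4.555]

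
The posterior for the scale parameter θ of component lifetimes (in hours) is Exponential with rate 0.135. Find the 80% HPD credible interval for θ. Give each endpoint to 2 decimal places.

The exponential density is strictly decreasing on [0, ∞), so the HPD interval is anchored at 0: [0, q] with P(θ ≤ q) = 0.80.
q = −ln(1 − 0.80) / 0.135 = 1.6094 / 0.135 = 11.92.

[0.00, 11.92]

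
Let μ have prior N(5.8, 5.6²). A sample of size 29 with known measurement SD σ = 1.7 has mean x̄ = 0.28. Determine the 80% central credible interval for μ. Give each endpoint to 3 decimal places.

[-0.106, 0.701]

Posterior precision = 1/5.6² + 29/1.7² = 0.0319 + 10.0346 = 10.0665, so posterior SD = 0.3152.
Posterior mean = (5.8/5.6² + 29·0.28/1.7²) / 10.0665 = 0.2975.
Interval: 0.2975 ± 1.282 × 0.3152 → [-0.106, 0.701].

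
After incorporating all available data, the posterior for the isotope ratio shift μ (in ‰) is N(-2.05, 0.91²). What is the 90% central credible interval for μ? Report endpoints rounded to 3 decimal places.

The posterior is symmetric, so the 90% equal-tailed interval is μ = -2.05 ± z·0.91 with z = 1.645.
Half-width: 1.645 × 0.91 = 1.497.
-2.05 − 1.497 = -3.547; -2.05 + 1.497 = -0.553.

[-3.547, -0.553]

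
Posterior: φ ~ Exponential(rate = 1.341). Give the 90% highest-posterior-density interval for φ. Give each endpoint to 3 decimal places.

[0.000, 1.717]

The exponential density is strictly decreasing on [0, ∞), so the HPD interval is anchored at 0: [0, q] with P(φ ≤ q) = 0.90.
q = −ln(1 − 0.90) / 1.341 = 2.3026 / 1.341 = 1.717.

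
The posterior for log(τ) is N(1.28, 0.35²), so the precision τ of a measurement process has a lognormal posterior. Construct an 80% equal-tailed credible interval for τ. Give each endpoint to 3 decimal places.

[2.297, 5.632]

On the log scale the 80% interval is 1.28 ± 1.282 × 0.35 = [0.8315, 1.7285].
Exponentiate: [e^0.8315, e^1.7285] = [2.297, 5.632].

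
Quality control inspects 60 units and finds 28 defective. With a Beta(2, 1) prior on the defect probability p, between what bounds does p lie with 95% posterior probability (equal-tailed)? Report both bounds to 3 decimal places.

[0.355, 0.599]

Posterior: Beta(2+28, 1+32) = Beta(30, 33).
Equal-tailed 95% interval: the 0.025 and 0.975 quantiles of Beta(30, 33).
Posterior mean ≈ 0.476, SD ≈ 0.062; a Normal approximation gives roughly [0.354, 0.599].
Exact: F⁻¹(0.025) = 0.355; F⁻¹(0.975) = 0.599.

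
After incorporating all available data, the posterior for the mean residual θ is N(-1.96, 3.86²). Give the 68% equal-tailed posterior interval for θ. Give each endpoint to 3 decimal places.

The posterior is symmetric, so the 68% equal-tailed interval is θ = -1.96 ± z·3.86 with z = 0.994.
Half-width: 0.994 × 3.86 = 3.839.
-1.96 − 3.839 = -5.799; -1.96 + 3.839 = 1.879.

[-5.799, 1.879]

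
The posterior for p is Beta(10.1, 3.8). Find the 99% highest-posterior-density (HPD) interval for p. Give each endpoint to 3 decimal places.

The posterior is unimodal and skewed, so the HPD interval has equal density at both endpoints and is the shortest 99% interval.
Solving f(0.415) = f(0.962) with F(0.962) − F(0.415) = 0.99 gives [0.415, 0.962].
For comparison, the equal-tailed interval is [0.391, 0.949]; the HPD is narrower and shifted toward the mode.

[0.415, 0.962]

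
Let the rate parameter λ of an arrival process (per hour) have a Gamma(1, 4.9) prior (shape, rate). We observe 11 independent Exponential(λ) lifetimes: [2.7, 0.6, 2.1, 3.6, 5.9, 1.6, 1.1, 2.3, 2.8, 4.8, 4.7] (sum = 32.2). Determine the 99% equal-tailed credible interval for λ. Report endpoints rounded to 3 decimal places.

[0.133, 0.614]

Posterior: Gamma(1+11, 4.9+32.2) = Gamma(12, 37.1) (shape, rate).
Equal-tailed 99% interval: Gamma(12, 37.1) quantiles at 0.005 and 0.995.
Posterior mean ≈ 0.323, SD ≈ 0.093; a Normal approximation gives roughly [0.083, 0.564].
Exact: lower = 0.133; upper = 0.614.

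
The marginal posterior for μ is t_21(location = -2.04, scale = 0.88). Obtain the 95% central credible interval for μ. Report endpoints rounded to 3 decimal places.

[-3.870, -0.210]

The t_21 distribution is symmetric; the 95% interval is -2.04 ± t·0.88 with t_{0.975,21} = 2.080.
Half-width: 2.080 × 0.88 = 1.830.
-2.04 − 1.830 = -3.870; -2.04 + 1.830 = -0.210.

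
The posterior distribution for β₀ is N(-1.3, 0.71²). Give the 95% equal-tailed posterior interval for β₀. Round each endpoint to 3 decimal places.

The posterior is symmetric, so the 95% equal-tailed interval is β₀ = -1.3 ± z·0.71 with z = 1.960.
Half-width: 1.960 × 0.71 = 1.392.
-1.3 − 1.392 = -2.692; -1.3 + 1.392 = 0.092.

[-2.692, 0.092]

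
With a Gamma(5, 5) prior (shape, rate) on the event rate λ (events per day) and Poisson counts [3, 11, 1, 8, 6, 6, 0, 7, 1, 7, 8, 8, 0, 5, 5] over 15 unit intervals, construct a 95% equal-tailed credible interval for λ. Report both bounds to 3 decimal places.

Posterior: Gamma(5+76, 5+15) = Gamma(81, 20) (shape, rate).
Equal-tailed 95% interval: Gamma(81, 20) quantiles at 0.025 and 0.975.
Posterior mean ≈ 4.050, SD ≈ 0.450; a Normal approximation gives roughly [3.168, 4.932].
Exact: lower = 3.216; upper = 4.978.

[3.216, 4.978]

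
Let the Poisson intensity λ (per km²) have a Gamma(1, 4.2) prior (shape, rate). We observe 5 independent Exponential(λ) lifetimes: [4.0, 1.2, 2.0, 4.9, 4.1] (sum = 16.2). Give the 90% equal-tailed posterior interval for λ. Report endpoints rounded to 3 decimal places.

[0.128, 0.515]

Posterior: Gamma(1+5, 4.2+16.2) = Gamma(6, 20.4) (shape, rate).
Equal-tailed 90% interval: Gamma(6, 20.4) quantiles at 0.05 and 0.95.
Posterior mean ≈ 0.294, SD ≈ 0.120; a Normal approximation gives roughly [0.097, 0.492].
Exact: lower = 0.128; upper = 0.515.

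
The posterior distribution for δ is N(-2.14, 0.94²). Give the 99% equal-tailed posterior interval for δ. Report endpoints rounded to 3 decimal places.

The posterior is symmetric, so the 99% equal-tailed interval is δ = -2.14 ± z·0.94 with z = 2.576.
Half-width: 2.576 × 0.94 = 2.421.
-2.14 − 2.421 = -4.561; -2.14 + 2.421 = 0.281.

[-4.561, 0.281]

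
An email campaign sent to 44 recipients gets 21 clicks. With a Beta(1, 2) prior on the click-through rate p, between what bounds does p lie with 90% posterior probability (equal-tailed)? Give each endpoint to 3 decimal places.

Posterior: Beta(1+21, 2+23) = Beta(22, 25).
Equal-tailed 90% interval: the 0.05 and 0.95 quantiles of Beta(22, 25).
Posterior mean ≈ 0.468, SD ≈ 0.072; a Normal approximation gives roughly [0.350, 0.587].
Exact: F⁻¹(0.05) = 0.350; F⁻¹(0.95) = 0.587.

[0.350, 0.587]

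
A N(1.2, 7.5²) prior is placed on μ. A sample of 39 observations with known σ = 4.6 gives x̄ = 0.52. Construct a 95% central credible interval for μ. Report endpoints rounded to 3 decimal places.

[-0.910, 1.963]

Posterior precision = 1/7.5² + 39/4.6² = 0.0178 + 1.8431 = 1.8609, so posterior SD = 0.7331.
Posterior mean = (1.2/7.5² + 39·0.52/4.6²) / 1.8609 = 0.5265.
Interval: 0.5265 ± 1.960 × 0.7331 → [-0.910, 1.963].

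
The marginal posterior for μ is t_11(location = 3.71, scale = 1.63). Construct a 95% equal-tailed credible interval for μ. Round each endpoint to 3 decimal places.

[0.122, 7.298]

The t_11 distribution is symmetric; the 95% interval is 3.71 ± t·1.63 with t_{0.975,11} = 2.201.
Half-width: 2.201 × 1.63 = 3.588.
3.71 − 3.588 = 0.122; 3.71 + 3.588 = 7.298.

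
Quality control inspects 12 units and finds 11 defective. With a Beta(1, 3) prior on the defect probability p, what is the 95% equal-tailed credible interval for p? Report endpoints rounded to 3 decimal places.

Posterior: Beta(1+11, 3+1) = Beta(12, 4).
Equal-tailed 95% interval: the 0.025 and 0.975 quantiles of Beta(12, 4).
Posterior mean ≈ 0.750, SD ≈ 0.105; a Normal approximation gives roughly [0.544, 0.956].
Exact: F⁻¹(0.025) = 0.519; F⁻¹(0.975) = 0.922.

[0.519, 0.922]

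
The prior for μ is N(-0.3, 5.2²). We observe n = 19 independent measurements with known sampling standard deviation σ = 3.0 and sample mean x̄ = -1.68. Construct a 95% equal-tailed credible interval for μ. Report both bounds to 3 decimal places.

Posterior precision = 1/5.2² + 19/3.0² = 0.0370 + 2.1111 = 2.1481, so posterior SD = 0.6823.
Posterior mean = (-0.3/5.2² + 19·-1.68/3.0²) / 2.1481 = -1.6562.
Interval: -1.6562 ± 1.960 × 0.6823 → [-2.994, -0.319].

[-2.994, -0.319]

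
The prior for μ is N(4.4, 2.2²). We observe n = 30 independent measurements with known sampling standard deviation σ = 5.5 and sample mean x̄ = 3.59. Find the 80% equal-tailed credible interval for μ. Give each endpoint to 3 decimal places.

[2.559, 4.900]

Posterior precision = 1/2.2² + 30/5.5² = 0.2066 + 0.9917 = 1.1983, so posterior SD = 0.9135.
Posterior mean = (4.4/2.2² + 30·3.59/5.5²) / 1.1983 = 3.7297.
Interval: 3.7297 ± 1.282 × 0.9135 → [2.559, 4.900].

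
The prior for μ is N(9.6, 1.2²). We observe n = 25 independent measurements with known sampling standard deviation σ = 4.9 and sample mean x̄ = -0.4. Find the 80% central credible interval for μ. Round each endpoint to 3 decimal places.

Posterior precision = 1/1.2² + 25/4.9² = 0.6944 + 1.0412 = 1.7357, so posterior SD = 0.7590.
Posterior mean = (9.6/1.2² + 25·-0.4/4.9²) / 1.7357 = 3.6010.
Interval: 3.6010 ± 1.282 × 0.7590 → [2.628, 4.574].

[2.628, 4.574]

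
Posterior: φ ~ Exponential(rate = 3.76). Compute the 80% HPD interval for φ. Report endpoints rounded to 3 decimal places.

The exponential density is strictly decreasing on [0, ∞), so the HPD interval is anchored at 0: [0, q] with P(φ ≤ q) = 0.80.
q = −ln(1 − 0.80) / 3.76 = 1.6094 / 3.76 = 0.428.

[0.000, 0.428]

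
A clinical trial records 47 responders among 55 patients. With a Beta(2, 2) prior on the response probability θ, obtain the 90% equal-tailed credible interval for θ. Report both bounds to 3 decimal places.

Posterior: Beta(2+47, 2+8) = Beta(49, 10).
Equal-tailed 90% interval: the 0.05 and 0.95 quantiles of Beta(49, 10).
Posterior mean ≈ 0.831, SD ≈ 0.048; a Normal approximation gives roughly [0.751, 0.910].
Exact: F⁻¹(0.05) = 0.745; F⁻¹(0.95) = 0.903.

[0.745, 0.903]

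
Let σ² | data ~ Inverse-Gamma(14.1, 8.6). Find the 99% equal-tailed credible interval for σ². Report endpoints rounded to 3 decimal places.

Inverse-Gamma(14.1, 8.6) quantiles: F⁻¹(0.005) and F⁻¹(0.995).
Equivalently, 1/σ² ~ Gamma(14.1, rate = 8.6); invert its 0.995 and 0.005 quantiles.
Posterior mean ≈ 0.656, SD ≈ 0.189; a Normal approximation gives roughly [0.170, 1.143].
Exact: lower = 0.336; upper = 1.366.

[0.336, 1.366]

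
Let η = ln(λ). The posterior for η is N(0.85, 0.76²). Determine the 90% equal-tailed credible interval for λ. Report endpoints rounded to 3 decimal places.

[0.670, 8.167]

On the log scale the 90% interval is 0.85 ± 1.645 × 0.76 = [-0.4001, 2.1001].
Exponentiate: [e^-0.4001, e^2.1001] = [0.670, 8.167].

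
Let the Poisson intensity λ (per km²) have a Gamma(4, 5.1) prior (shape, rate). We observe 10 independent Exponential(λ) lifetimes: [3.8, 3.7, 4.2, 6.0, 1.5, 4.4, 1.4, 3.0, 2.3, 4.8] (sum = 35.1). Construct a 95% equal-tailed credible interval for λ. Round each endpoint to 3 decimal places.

[0.190, 0.553]

Posterior: Gamma(4+10, 5.1+35.1) = Gamma(14, 40.2) (shape, rate).
Equal-tailed 95% interval: Gamma(14, 40.2) quantiles at 0.025 and 0.975.
Posterior mean ≈ 0.348, SD ≈ 0.093; a Normal approximation gives roughly [0.166, 0.531].
Exact: lower = 0.190; upper = 0.553.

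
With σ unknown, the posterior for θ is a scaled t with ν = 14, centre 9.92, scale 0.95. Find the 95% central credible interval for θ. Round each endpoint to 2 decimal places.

[7.88, 11.96]

The t_14 distribution is symmetric; the 95% interval is 9.92 ± t·0.95 with t_{0.975,14} = 2.145.
Half-width: 2.145 × 0.95 = 2.04.
9.92 − 2.04 = 7.88; 9.92 + 2.04 = 11.96.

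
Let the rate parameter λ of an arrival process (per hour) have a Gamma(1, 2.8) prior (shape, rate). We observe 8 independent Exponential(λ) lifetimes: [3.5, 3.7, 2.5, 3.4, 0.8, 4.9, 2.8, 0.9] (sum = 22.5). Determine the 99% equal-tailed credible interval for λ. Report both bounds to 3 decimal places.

Posterior: Gamma(1+8, 2.8+22.5) = Gamma(9, 25.3) (shape, rate).
Equal-tailed 99% interval: Gamma(9, 25.3) quantiles at 0.005 and 0.995.
Posterior mean ≈ 0.356, SD ≈ 0.119; a Normal approximation gives roughly [0.050, 0.661].
Exact: lower = 0.124; upper = 0.734.

[0.124, 0.734]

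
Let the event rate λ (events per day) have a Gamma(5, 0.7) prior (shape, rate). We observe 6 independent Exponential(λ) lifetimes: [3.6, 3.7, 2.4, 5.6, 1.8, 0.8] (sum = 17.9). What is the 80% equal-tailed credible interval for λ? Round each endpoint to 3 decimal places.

Posterior: Gamma(5+6, 0.7+17.9) = Gamma(11, 18.6) (shape, rate).
Equal-tailed 80% interval: Gamma(11, 18.6) quantiles at 0.1 and 0.9.
Posterior mean ≈ 0.591, SD ≈ 0.178; a Normal approximation gives roughly [0.363, 0.820].
Exact: lower = 0.377; upper = 0.828.

[0.377, 0.828]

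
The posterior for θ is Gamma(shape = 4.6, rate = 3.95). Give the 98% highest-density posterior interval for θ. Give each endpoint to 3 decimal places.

The posterior is unimodal and skewed, so the HPD interval has equal density at both endpoints and is the shortest 98% interval.
Solving f(0.188) = f(2.573) with F(2.573) − F(0.188) = 0.98 gives [0.188, 2.573].
For comparison, the equal-tailed interval is [0.276, 2.782]; the HPD is narrower and shifted toward the mode.

[0.188, 2.573]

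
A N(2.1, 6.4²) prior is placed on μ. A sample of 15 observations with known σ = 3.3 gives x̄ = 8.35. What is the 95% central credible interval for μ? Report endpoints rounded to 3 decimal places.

[6.586, 9.897]

Posterior precision = 1/6.4² + 15/3.3² = 0.0244 + 1.3774 = 1.4018, so posterior SD = 0.8446.
Posterior mean = (2.1/6.4² + 15·8.35/3.3²) / 1.4018 = 8.2412.
Interval: 8.2412 ± 1.960 × 0.8446 → [6.586, 9.897].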